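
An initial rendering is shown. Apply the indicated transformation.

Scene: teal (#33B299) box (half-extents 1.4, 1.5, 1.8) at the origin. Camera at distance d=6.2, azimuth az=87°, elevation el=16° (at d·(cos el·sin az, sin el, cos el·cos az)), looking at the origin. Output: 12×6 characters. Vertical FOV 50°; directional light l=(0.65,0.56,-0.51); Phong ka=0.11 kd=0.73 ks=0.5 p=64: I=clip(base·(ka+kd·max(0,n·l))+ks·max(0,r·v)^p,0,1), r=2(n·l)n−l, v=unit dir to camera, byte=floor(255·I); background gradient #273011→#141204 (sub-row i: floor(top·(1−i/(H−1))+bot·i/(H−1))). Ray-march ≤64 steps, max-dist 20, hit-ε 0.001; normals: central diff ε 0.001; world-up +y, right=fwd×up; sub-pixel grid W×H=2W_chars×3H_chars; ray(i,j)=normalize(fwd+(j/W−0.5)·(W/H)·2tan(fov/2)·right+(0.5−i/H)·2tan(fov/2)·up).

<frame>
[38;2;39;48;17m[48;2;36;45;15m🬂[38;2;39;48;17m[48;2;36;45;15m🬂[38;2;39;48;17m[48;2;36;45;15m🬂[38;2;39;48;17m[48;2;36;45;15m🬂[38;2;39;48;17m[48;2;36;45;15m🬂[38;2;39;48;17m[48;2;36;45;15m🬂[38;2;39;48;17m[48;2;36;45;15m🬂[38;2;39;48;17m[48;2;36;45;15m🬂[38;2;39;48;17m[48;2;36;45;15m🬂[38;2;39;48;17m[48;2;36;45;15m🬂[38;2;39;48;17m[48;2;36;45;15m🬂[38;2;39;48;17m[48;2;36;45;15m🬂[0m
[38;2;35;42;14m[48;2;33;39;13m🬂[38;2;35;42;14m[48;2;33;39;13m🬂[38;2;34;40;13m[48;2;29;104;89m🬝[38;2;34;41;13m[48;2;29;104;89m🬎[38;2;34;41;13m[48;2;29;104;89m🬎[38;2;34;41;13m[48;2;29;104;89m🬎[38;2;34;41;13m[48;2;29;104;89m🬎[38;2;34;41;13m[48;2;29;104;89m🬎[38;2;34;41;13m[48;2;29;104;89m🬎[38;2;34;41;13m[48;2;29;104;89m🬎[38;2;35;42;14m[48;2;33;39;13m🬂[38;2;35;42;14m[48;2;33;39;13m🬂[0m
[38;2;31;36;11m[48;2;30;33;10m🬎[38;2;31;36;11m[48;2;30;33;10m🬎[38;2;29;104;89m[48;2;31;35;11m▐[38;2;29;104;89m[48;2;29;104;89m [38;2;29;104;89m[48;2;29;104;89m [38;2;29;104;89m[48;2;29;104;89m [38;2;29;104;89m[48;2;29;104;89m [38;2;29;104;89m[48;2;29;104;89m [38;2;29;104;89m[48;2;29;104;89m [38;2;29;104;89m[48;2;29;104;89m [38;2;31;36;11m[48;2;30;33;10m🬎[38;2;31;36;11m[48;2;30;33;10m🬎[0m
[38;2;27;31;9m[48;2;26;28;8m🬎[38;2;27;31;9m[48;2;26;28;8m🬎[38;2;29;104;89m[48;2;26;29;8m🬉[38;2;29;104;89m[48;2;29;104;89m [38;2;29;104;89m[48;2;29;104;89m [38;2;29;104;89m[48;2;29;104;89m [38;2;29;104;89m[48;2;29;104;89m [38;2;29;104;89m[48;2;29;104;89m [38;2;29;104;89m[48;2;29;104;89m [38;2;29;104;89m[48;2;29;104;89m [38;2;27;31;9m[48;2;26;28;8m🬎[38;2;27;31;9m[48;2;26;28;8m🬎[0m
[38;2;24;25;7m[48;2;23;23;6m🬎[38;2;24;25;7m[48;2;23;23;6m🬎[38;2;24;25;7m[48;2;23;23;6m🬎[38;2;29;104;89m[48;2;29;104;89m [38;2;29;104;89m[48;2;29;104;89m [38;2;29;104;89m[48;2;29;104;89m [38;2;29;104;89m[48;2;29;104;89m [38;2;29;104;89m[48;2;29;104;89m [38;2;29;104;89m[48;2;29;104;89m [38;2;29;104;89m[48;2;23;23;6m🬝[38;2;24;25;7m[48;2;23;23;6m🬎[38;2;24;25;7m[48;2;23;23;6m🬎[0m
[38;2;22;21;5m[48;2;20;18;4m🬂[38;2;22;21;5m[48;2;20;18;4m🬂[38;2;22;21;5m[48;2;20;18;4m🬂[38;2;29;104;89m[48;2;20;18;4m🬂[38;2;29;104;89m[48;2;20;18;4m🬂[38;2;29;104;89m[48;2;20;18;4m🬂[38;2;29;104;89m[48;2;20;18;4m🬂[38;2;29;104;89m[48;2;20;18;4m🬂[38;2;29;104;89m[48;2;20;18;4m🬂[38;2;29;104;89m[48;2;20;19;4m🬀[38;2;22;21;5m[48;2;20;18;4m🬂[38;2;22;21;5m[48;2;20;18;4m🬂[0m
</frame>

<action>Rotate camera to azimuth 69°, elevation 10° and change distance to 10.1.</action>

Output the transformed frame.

<frame>
[38;2;39;48;17m[48;2;36;45;15m🬂[38;2;39;48;17m[48;2;36;45;15m🬂[38;2;39;48;17m[48;2;36;45;15m🬂[38;2;39;48;17m[48;2;36;45;15m🬂[38;2;39;48;17m[48;2;36;45;15m🬂[38;2;39;48;17m[48;2;36;45;15m🬂[38;2;39;48;17m[48;2;36;45;15m🬂[38;2;39;48;17m[48;2;36;45;15m🬂[38;2;39;48;17m[48;2;36;45;15m🬂[38;2;39;48;17m[48;2;36;45;15m🬂[38;2;39;48;17m[48;2;36;45;15m🬂[38;2;39;48;17m[48;2;36;45;15m🬂[0m
[38;2;35;42;14m[48;2;33;39;13m🬂[38;2;35;42;14m[48;2;33;39;13m🬂[38;2;35;42;14m[48;2;33;39;13m🬂[38;2;35;42;14m[48;2;33;39;13m🬂[38;2;35;42;14m[48;2;33;39;13m🬂[38;2;35;42;14m[48;2;33;39;13m🬂[38;2;35;42;14m[48;2;33;39;13m🬂[38;2;35;42;14m[48;2;33;39;13m🬂[38;2;35;42;14m[48;2;33;39;13m🬂[38;2;35;42;14m[48;2;33;39;13m🬂[38;2;35;42;14m[48;2;33;39;13m🬂[38;2;35;42;14m[48;2;33;39;13m🬂[0m
[38;2;31;36;11m[48;2;30;33;10m🬎[38;2;31;36;11m[48;2;30;33;10m🬎[38;2;31;36;11m[48;2;30;33;10m🬎[38;2;31;36;11m[48;2;30;33;10m🬎[38;2;31;35;11m[48;2;5;19;16m🬕[38;2;32;37;12m[48;2;29;104;89m🬂[38;2;32;37;12m[48;2;29;104;89m🬂[38;2;32;37;12m[48;2;29;104;89m🬂[38;2;29;104;89m[48;2;31;35;11m🬓[38;2;31;36;11m[48;2;30;33;10m🬎[38;2;31;36;11m[48;2;30;33;10m🬎[38;2;31;36;11m[48;2;30;33;10m🬎[0m
[38;2;27;31;9m[48;2;26;28;8m🬎[38;2;27;31;9m[48;2;26;28;8m🬎[38;2;27;31;9m[48;2;26;28;8m🬎[38;2;27;31;9m[48;2;26;28;8m🬎[38;2;27;30;9m[48;2;5;19;16m▌[38;2;29;104;89m[48;2;29;104;89m [38;2;29;104;89m[48;2;29;104;89m [38;2;29;104;89m[48;2;29;104;89m [38;2;29;104;89m[48;2;27;30;9m▌[38;2;27;31;9m[48;2;26;28;8m🬎[38;2;27;31;9m[48;2;26;28;8m🬎[38;2;27;31;9m[48;2;26;28;8m🬎[0m
[38;2;24;25;7m[48;2;23;23;6m🬎[38;2;24;25;7m[48;2;23;23;6m🬎[38;2;24;25;7m[48;2;23;23;6m🬎[38;2;24;25;7m[48;2;23;23;6m🬎[38;2;23;24;6m[48;2;5;19;16m🬺[38;2;29;104;89m[48;2;23;23;6m🬆[38;2;29;104;89m[48;2;23;24;6m🬂[38;2;29;104;89m[48;2;23;24;6m🬂[38;2;29;104;89m[48;2;23;24;6m🬀[38;2;24;25;7m[48;2;23;23;6m🬎[38;2;24;25;7m[48;2;23;23;6m🬎[38;2;24;25;7m[48;2;23;23;6m🬎[0m
[38;2;22;21;5m[48;2;20;18;4m🬂[38;2;22;21;5m[48;2;20;18;4m🬂[38;2;22;21;5m[48;2;20;18;4m🬂[38;2;22;21;5m[48;2;20;18;4m🬂[38;2;22;21;5m[48;2;20;18;4m🬂[38;2;22;21;5m[48;2;20;18;4m🬂[38;2;22;21;5m[48;2;20;18;4m🬂[38;2;22;21;5m[48;2;20;18;4m🬂[38;2;22;21;5m[48;2;20;18;4m🬂[38;2;22;21;5m[48;2;20;18;4m🬂[38;2;22;21;5m[48;2;20;18;4m🬂[38;2;22;21;5m[48;2;20;18;4m🬂[0m
</frame>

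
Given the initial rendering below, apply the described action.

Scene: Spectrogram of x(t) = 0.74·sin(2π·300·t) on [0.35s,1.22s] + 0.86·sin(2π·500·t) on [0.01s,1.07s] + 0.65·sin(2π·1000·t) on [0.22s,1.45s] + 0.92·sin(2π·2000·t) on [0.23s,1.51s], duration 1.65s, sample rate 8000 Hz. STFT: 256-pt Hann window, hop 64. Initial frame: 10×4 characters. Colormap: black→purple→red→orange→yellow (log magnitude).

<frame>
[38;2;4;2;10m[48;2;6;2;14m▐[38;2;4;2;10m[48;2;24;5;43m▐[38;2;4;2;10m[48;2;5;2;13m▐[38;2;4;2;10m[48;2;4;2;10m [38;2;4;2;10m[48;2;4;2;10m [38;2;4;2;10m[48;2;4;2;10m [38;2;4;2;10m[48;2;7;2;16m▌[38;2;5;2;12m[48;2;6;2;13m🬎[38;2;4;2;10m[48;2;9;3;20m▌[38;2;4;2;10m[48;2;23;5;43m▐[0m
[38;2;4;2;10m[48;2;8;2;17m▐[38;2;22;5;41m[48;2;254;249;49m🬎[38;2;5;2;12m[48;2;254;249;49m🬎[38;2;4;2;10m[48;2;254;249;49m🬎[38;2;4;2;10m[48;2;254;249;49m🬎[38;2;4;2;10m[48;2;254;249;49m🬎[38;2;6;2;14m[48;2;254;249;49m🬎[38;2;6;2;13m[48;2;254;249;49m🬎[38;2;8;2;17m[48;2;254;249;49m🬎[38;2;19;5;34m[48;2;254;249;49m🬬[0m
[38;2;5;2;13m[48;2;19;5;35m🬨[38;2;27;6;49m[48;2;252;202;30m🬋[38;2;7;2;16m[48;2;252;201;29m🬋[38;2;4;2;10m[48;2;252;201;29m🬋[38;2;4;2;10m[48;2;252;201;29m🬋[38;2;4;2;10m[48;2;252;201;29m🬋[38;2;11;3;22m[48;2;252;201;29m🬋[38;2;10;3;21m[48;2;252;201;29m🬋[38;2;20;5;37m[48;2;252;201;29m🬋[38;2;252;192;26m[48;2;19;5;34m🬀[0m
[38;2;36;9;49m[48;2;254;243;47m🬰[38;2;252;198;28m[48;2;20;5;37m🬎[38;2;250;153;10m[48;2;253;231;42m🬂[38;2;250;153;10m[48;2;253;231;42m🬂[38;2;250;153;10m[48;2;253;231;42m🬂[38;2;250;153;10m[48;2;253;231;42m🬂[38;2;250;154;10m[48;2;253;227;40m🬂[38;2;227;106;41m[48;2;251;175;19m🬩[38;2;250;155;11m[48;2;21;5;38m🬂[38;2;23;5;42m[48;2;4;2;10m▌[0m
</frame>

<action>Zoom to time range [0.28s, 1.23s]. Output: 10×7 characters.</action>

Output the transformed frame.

<frame>
[38;2;4;2;10m[48;2;5;2;13m▌[38;2;4;2;10m[48;2;4;2;10m [38;2;4;2;10m[48;2;4;2;10m [38;2;4;2;10m[48;2;4;2;10m [38;2;4;2;10m[48;2;4;2;10m [38;2;4;2;10m[48;2;4;2;10m [38;2;4;2;10m[48;2;4;2;10m [38;2;4;2;10m[48;2;4;2;10m [38;2;4;2;10m[48;2;7;2;16m▌[38;2;4;2;10m[48;2;4;2;10m [0m
[38;2;4;2;10m[48;2;6;2;13m▌[38;2;4;2;10m[48;2;4;2;10m [38;2;4;2;10m[48;2;4;2;10m [38;2;4;2;10m[48;2;4;2;10m [38;2;4;2;10m[48;2;4;2;10m [38;2;4;2;10m[48;2;4;2;10m [38;2;4;2;10m[48;2;4;2;10m [38;2;4;2;10m[48;2;4;2;10m [38;2;4;2;10m[48;2;8;2;16m▌[38;2;4;2;10m[48;2;4;2;10m [0m
[38;2;4;2;10m[48;2;6;2;14m▌[38;2;4;2;10m[48;2;4;2;10m [38;2;4;2;10m[48;2;4;2;10m [38;2;4;2;10m[48;2;4;2;10m [38;2;4;2;10m[48;2;4;2;10m [38;2;4;2;10m[48;2;4;2;10m [38;2;4;2;10m[48;2;4;2;10m [38;2;4;2;10m[48;2;4;2;10m [38;2;4;2;10m[48;2;9;3;18m▌[38;2;4;2;10m[48;2;4;2;10m [0m
[38;2;6;2;14m[48;2;254;249;49m🬰[38;2;4;2;11m[48;2;254;249;49m🬰[38;2;4;2;11m[48;2;254;249;49m🬰[38;2;4;2;11m[48;2;254;249;49m🬰[38;2;4;2;11m[48;2;254;249;49m🬰[38;2;4;2;11m[48;2;254;249;49m🬰[38;2;4;2;11m[48;2;254;249;49m🬰[38;2;4;2;11m[48;2;254;249;49m🬰[38;2;8;2;17m[48;2;254;249;49m🬰[38;2;4;2;11m[48;2;254;249;49m🬰[0m
[38;2;4;2;10m[48;2;11;3;22m▌[38;2;4;2;10m[48;2;4;2;10m [38;2;4;2;10m[48;2;4;2;10m [38;2;4;2;10m[48;2;4;2;10m [38;2;4;2;10m[48;2;4;2;10m [38;2;4;2;10m[48;2;4;2;10m [38;2;4;2;10m[48;2;4;2;10m [38;2;4;2;10m[48;2;4;2;10m [38;2;4;2;10m[48;2;18;5;35m▌[38;2;4;2;10m[48;2;4;2;10m [0m
[38;2;253;217;36m[48;2;18;4;33m🬂[38;2;253;217;36m[48;2;6;2;13m🬂[38;2;253;217;36m[48;2;6;2;13m🬂[38;2;253;217;36m[48;2;6;2;13m🬂[38;2;253;217;36m[48;2;6;2;13m🬂[38;2;253;217;36m[48;2;6;2;13m🬂[38;2;253;217;36m[48;2;6;2;13m🬂[38;2;253;217;36m[48;2;6;2;13m🬂[38;2;253;217;36m[48;2;58;14;48m🬂[38;2;253;217;36m[48;2;5;2;12m🬂[0m
[38;2;253;235;43m[48;2;59;16;34m🬊[38;2;253;231;42m[48;2;17;4;33m🬎[38;2;253;231;42m[48;2;17;4;33m🬎[38;2;253;231;42m[48;2;17;4;33m🬎[38;2;253;231;42m[48;2;17;4;33m🬎[38;2;253;231;42m[48;2;17;4;33m🬎[38;2;253;231;42m[48;2;17;4;33m🬎[38;2;253;231;42m[48;2;17;4;33m🬎[38;2;253;227;40m[48;2;50;12;60m🬎[38;2;253;219;37m[48;2;18;4;34m🬋[0m
</frame>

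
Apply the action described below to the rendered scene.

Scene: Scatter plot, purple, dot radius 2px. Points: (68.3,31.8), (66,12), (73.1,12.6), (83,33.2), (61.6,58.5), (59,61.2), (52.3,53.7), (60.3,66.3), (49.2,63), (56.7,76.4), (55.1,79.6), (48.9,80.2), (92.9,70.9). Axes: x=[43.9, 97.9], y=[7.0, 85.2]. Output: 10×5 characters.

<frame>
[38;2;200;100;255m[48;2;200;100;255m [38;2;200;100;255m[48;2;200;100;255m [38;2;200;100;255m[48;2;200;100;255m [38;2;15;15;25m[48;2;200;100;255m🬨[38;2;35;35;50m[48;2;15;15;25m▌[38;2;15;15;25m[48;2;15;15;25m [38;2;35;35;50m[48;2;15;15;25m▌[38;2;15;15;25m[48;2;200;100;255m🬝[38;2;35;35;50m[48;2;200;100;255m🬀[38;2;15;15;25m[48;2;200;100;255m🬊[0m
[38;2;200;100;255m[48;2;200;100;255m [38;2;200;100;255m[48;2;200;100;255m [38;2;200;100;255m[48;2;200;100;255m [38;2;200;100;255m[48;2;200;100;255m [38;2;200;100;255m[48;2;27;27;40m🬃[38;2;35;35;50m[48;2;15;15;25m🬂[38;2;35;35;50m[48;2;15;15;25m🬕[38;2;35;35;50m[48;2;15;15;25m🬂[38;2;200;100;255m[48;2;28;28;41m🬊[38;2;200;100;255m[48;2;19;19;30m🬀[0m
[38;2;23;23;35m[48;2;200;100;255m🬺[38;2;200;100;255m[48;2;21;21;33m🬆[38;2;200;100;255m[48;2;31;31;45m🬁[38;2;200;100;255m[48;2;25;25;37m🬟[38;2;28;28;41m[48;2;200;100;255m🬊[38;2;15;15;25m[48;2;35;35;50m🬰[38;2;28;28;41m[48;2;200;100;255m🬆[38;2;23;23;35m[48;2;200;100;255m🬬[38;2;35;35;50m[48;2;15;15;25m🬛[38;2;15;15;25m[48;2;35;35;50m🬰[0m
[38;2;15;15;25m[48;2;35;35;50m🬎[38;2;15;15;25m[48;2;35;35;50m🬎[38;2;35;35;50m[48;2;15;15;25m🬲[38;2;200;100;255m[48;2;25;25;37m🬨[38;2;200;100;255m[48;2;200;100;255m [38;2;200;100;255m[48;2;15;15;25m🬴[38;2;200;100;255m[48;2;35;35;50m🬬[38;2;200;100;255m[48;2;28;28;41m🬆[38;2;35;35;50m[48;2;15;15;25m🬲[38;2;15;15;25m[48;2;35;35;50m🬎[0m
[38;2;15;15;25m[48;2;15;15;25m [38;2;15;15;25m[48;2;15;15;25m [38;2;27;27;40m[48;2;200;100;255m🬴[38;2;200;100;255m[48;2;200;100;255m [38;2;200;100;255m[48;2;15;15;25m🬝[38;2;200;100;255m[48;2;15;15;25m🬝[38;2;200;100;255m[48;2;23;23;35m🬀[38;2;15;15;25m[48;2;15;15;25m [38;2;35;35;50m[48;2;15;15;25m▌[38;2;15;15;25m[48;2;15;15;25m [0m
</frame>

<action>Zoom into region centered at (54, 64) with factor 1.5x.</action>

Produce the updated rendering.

<frame>
[38;2;15;15;25m[48;2;15;15;25m [38;2;15;15;25m[48;2;15;15;25m [38;2;28;28;41m[48;2;200;100;255m🬆[38;2;200;100;255m[48;2;15;15;25m🬺[38;2;28;28;41m[48;2;200;100;255m🬆[38;2;200;100;255m[48;2;15;15;25m🬺[38;2;23;23;35m[48;2;200;100;255m🬬[38;2;15;15;25m[48;2;15;15;25m [38;2;35;35;50m[48;2;15;15;25m▌[38;2;15;15;25m[48;2;15;15;25m [0m
[38;2;35;35;50m[48;2;15;15;25m🬂[38;2;35;35;50m[48;2;15;15;25m🬂[38;2;200;100;255m[48;2;27;27;40m🬁[38;2;200;100;255m[48;2;15;15;25m🬕[38;2;200;100;255m[48;2;28;28;41m🬊[38;2;200;100;255m[48;2;200;100;255m [38;2;200;100;255m[48;2;25;25;37m🬲[38;2;35;35;50m[48;2;15;15;25m🬂[38;2;35;35;50m[48;2;15;15;25m🬕[38;2;35;35;50m[48;2;15;15;25m🬂[0m
[38;2;15;15;25m[48;2;35;35;50m🬰[38;2;15;15;25m[48;2;35;35;50m🬰[38;2;35;35;50m[48;2;200;100;255m🬐[38;2;200;100;255m[48;2;200;100;255m [38;2;28;28;41m[48;2;200;100;255m🬊[38;2;200;100;255m[48;2;15;15;25m🬬[38;2;200;100;255m[48;2;200;100;255m [38;2;200;100;255m[48;2;25;25;37m🬲[38;2;35;35;50m[48;2;15;15;25m🬛[38;2;15;15;25m[48;2;35;35;50m🬰[0m
[38;2;15;15;25m[48;2;35;35;50m🬎[38;2;15;15;25m[48;2;35;35;50m🬎[38;2;35;35;50m[48;2;15;15;25m🬲[38;2;200;100;255m[48;2;28;28;41m🬊[38;2;200;100;255m[48;2;35;35;50m🬝[38;2;200;100;255m[48;2;23;23;35m🬀[38;2;200;100;255m[48;2;35;35;50m🬊[38;2;200;100;255m[48;2;23;23;35m🬀[38;2;35;35;50m[48;2;15;15;25m🬲[38;2;15;15;25m[48;2;35;35;50m🬎[0m
[38;2;15;15;25m[48;2;15;15;25m [38;2;15;15;25m[48;2;15;15;25m [38;2;35;35;50m[48;2;15;15;25m▌[38;2;15;15;25m[48;2;15;15;25m [38;2;35;35;50m[48;2;15;15;25m▌[38;2;15;15;25m[48;2;15;15;25m [38;2;35;35;50m[48;2;15;15;25m▌[38;2;15;15;25m[48;2;15;15;25m [38;2;35;35;50m[48;2;15;15;25m▌[38;2;15;15;25m[48;2;15;15;25m [0m
</frame>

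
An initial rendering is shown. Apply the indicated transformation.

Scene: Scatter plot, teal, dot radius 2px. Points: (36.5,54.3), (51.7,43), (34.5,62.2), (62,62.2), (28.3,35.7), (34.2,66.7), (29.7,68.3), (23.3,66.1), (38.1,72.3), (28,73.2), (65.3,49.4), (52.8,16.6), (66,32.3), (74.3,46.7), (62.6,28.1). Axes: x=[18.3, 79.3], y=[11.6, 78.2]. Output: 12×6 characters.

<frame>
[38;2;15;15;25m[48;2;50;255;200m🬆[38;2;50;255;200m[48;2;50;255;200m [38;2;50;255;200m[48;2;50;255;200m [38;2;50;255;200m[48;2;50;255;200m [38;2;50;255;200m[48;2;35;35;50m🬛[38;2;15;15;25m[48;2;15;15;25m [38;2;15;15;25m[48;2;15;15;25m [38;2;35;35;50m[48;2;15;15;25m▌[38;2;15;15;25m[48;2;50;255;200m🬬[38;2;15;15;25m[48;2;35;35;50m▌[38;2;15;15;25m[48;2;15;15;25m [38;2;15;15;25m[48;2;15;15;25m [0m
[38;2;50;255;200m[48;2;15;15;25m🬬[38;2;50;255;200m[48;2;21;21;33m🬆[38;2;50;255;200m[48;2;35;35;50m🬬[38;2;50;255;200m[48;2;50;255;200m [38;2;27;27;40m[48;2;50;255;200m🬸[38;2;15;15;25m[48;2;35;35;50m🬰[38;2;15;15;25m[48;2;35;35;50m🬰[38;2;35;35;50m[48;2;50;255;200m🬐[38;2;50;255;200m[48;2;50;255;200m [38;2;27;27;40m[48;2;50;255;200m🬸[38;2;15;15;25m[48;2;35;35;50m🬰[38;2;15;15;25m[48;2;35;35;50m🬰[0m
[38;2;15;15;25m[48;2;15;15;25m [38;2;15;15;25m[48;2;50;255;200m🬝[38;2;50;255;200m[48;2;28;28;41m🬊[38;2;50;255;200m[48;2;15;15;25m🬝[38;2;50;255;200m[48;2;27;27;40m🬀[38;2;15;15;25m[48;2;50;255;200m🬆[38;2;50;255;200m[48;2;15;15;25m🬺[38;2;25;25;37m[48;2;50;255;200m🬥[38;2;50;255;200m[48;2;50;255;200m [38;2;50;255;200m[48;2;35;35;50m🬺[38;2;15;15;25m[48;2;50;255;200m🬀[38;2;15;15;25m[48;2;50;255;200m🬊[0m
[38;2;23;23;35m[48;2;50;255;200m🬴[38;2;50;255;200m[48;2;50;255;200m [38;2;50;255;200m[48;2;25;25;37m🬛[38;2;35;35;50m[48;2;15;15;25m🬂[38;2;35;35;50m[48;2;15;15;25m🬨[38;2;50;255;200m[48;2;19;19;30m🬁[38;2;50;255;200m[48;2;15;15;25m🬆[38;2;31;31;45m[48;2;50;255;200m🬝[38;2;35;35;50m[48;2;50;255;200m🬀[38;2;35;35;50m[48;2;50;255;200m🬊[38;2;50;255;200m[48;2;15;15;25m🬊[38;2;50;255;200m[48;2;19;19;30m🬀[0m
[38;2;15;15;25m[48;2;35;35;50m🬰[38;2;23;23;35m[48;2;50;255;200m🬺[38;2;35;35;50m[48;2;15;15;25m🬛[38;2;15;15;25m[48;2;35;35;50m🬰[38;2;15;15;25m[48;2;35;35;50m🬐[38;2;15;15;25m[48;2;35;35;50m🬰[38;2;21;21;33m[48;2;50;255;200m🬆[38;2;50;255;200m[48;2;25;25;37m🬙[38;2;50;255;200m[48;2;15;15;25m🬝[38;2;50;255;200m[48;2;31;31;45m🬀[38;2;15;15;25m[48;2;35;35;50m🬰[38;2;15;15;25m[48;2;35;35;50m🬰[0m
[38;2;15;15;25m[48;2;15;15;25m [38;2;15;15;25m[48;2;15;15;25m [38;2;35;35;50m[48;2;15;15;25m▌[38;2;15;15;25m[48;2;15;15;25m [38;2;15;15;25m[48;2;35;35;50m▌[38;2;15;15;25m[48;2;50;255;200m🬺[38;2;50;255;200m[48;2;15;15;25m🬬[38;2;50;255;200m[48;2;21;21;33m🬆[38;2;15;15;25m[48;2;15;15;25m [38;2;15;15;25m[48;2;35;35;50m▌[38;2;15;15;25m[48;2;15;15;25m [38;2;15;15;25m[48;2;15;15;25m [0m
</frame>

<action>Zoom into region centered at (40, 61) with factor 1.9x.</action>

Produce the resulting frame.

<frame>
[38;2;15;15;25m[48;2;50;255;200m🬆[38;2;50;255;200m[48;2;15;15;25m🬺[38;2;23;23;35m[48;2;50;255;200m🬬[38;2;15;15;25m[48;2;15;15;25m [38;2;23;23;35m[48;2;50;255;200m🬝[38;2;15;15;25m[48;2;50;255;200m🬊[38;2;15;15;25m[48;2;15;15;25m [38;2;35;35;50m[48;2;15;15;25m▌[38;2;15;15;25m[48;2;15;15;25m [38;2;15;15;25m[48;2;35;35;50m▌[38;2;15;15;25m[48;2;15;15;25m [38;2;15;15;25m[48;2;15;15;25m [0m
[38;2;25;25;37m[48;2;50;255;200m🬈[38;2;50;255;200m[48;2;15;15;25m🬬[38;2;50;255;200m[48;2;50;255;200m [38;2;15;15;25m[48;2;50;255;200m🬀[38;2;50;255;200m[48;2;50;255;200m [38;2;50;255;200m[48;2;15;15;25m🬝[38;2;50;255;200m[48;2;23;23;35m🬀[38;2;35;35;50m[48;2;15;15;25m🬛[38;2;15;15;25m[48;2;35;35;50m🬰[38;2;15;15;25m[48;2;35;35;50m🬐[38;2;15;15;25m[48;2;35;35;50m🬰[38;2;15;15;25m[48;2;35;35;50m🬰[0m
[38;2;50;255;200m[48;2;15;15;25m🬝[38;2;50;255;200m[48;2;15;15;25m🬀[38;2;50;255;200m[48;2;25;25;37m🬈[38;2;50;255;200m[48;2;50;255;200m [38;2;50;255;200m[48;2;35;35;50m🬛[38;2;15;15;25m[48;2;15;15;25m [38;2;15;15;25m[48;2;15;15;25m [38;2;35;35;50m[48;2;15;15;25m▌[38;2;15;15;25m[48;2;15;15;25m [38;2;15;15;25m[48;2;35;35;50m▌[38;2;15;15;25m[48;2;15;15;25m [38;2;15;15;25m[48;2;15;15;25m [0m
[38;2;35;35;50m[48;2;15;15;25m🬂[38;2;35;35;50m[48;2;15;15;25m🬂[38;2;35;35;50m[48;2;15;15;25m🬕[38;2;50;255;200m[48;2;25;25;37m🬷[38;2;50;255;200m[48;2;35;35;50m🬺[38;2;23;23;35m[48;2;50;255;200m🬬[38;2;35;35;50m[48;2;15;15;25m🬂[38;2;35;35;50m[48;2;15;15;25m🬕[38;2;35;35;50m[48;2;15;15;25m🬂[38;2;35;35;50m[48;2;15;15;25m🬨[38;2;35;35;50m[48;2;15;15;25m🬂[38;2;35;35;50m[48;2;15;15;25m🬂[0m
[38;2;15;15;25m[48;2;35;35;50m🬰[38;2;15;15;25m[48;2;35;35;50m🬰[38;2;35;35;50m[48;2;15;15;25m🬛[38;2;23;23;35m[48;2;50;255;200m🬺[38;2;50;255;200m[48;2;28;28;41m🬆[38;2;15;15;25m[48;2;35;35;50m🬰[38;2;15;15;25m[48;2;35;35;50m🬰[38;2;35;35;50m[48;2;15;15;25m🬛[38;2;15;15;25m[48;2;35;35;50m🬰[38;2;15;15;25m[48;2;35;35;50m🬐[38;2;15;15;25m[48;2;35;35;50m🬰[38;2;15;15;25m[48;2;35;35;50m🬰[0m
[38;2;15;15;25m[48;2;15;15;25m [38;2;15;15;25m[48;2;15;15;25m [38;2;35;35;50m[48;2;15;15;25m▌[38;2;15;15;25m[48;2;15;15;25m [38;2;15;15;25m[48;2;35;35;50m▌[38;2;15;15;25m[48;2;15;15;25m [38;2;15;15;25m[48;2;15;15;25m [38;2;35;35;50m[48;2;15;15;25m▌[38;2;15;15;25m[48;2;50;255;200m🬝[38;2;15;15;25m[48;2;50;255;200m🬀[38;2;15;15;25m[48;2;50;255;200m🬊[38;2;15;15;25m[48;2;15;15;25m [0m
</frame>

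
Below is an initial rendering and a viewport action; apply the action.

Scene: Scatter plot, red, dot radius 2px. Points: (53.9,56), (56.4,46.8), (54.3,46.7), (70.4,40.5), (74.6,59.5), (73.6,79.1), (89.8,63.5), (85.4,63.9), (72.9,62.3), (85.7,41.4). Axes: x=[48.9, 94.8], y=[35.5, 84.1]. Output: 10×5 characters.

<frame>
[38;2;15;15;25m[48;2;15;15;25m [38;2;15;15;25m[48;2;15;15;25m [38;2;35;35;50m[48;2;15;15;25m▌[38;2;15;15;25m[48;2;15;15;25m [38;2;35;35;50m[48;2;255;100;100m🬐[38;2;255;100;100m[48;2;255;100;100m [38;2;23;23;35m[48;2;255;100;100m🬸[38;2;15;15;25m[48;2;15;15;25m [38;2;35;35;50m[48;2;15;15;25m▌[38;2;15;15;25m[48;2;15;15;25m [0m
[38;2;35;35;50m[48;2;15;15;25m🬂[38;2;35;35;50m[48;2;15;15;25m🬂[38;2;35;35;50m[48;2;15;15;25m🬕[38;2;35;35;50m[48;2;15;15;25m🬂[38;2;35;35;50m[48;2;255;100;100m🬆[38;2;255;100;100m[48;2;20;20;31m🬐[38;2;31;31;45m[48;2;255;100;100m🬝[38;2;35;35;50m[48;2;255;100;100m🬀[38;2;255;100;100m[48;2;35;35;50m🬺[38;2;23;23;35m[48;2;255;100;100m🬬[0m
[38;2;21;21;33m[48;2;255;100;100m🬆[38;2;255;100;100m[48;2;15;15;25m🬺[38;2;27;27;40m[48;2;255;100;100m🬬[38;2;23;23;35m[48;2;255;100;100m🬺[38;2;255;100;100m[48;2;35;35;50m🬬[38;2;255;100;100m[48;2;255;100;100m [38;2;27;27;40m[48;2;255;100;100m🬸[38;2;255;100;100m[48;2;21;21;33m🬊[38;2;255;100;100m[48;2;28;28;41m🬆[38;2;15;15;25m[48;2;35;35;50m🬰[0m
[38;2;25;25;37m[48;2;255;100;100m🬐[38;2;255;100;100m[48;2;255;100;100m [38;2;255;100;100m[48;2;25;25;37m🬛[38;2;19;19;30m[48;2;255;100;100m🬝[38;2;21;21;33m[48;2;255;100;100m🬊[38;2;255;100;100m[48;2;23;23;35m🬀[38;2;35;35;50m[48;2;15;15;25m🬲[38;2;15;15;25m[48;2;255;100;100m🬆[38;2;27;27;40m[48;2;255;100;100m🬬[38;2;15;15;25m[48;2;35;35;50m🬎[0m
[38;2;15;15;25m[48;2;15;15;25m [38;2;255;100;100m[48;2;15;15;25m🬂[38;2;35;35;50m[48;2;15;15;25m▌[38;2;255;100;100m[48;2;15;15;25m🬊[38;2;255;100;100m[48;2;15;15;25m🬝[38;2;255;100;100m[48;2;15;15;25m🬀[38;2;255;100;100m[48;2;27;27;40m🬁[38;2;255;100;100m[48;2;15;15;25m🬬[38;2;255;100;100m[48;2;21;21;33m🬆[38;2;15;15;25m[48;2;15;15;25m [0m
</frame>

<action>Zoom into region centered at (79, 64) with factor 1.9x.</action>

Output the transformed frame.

<frame>
[38;2;15;15;25m[48;2;15;15;25m [38;2;15;15;25m[48;2;15;15;25m [38;2;35;35;50m[48;2;15;15;25m▌[38;2;15;15;25m[48;2;15;15;25m [38;2;35;35;50m[48;2;15;15;25m▌[38;2;15;15;25m[48;2;15;15;25m [38;2;35;35;50m[48;2;15;15;25m▌[38;2;15;15;25m[48;2;15;15;25m [38;2;35;35;50m[48;2;15;15;25m▌[38;2;15;15;25m[48;2;15;15;25m [0m
[38;2;35;35;50m[48;2;15;15;25m🬂[38;2;35;35;50m[48;2;15;15;25m🬂[38;2;27;27;40m[48;2;255;100;100m🬬[38;2;35;35;50m[48;2;15;15;25m🬂[38;2;35;35;50m[48;2;15;15;25m🬕[38;2;35;35;50m[48;2;15;15;25m🬂[38;2;35;35;50m[48;2;15;15;25m🬕[38;2;23;23;35m[48;2;255;100;100m🬬[38;2;31;31;45m[48;2;255;100;100m🬝[38;2;35;35;50m[48;2;15;15;25m🬂[0m
[38;2;15;15;25m[48;2;35;35;50m🬰[38;2;15;15;25m[48;2;255;100;100m🬐[38;2;255;100;100m[48;2;255;100;100m [38;2;21;21;33m[48;2;255;100;100m🬊[38;2;35;35;50m[48;2;15;15;25m🬛[38;2;15;15;25m[48;2;35;35;50m🬰[38;2;35;35;50m[48;2;255;100;100m🬐[38;2;255;100;100m[48;2;255;100;100m [38;2;255;100;100m[48;2;255;100;100m [38;2;255;100;100m[48;2;15;15;25m🬛[0m
[38;2;15;15;25m[48;2;35;35;50m🬎[38;2;15;15;25m[48;2;35;35;50m🬎[38;2;255;100;100m[48;2;35;35;50m🬊[38;2;255;100;100m[48;2;35;35;50m🬝[38;2;255;100;100m[48;2;27;27;40m🬀[38;2;15;15;25m[48;2;35;35;50m🬎[38;2;35;35;50m[48;2;15;15;25m🬲[38;2;255;100;100m[48;2;23;23;35m🬀[38;2;255;100;100m[48;2;31;31;45m🬁[38;2;15;15;25m[48;2;35;35;50m🬎[0m
[38;2;15;15;25m[48;2;15;15;25m [38;2;15;15;25m[48;2;15;15;25m [38;2;35;35;50m[48;2;15;15;25m▌[38;2;15;15;25m[48;2;15;15;25m [38;2;35;35;50m[48;2;15;15;25m▌[38;2;15;15;25m[48;2;15;15;25m [38;2;35;35;50m[48;2;15;15;25m▌[38;2;15;15;25m[48;2;15;15;25m [38;2;35;35;50m[48;2;15;15;25m▌[38;2;15;15;25m[48;2;15;15;25m [0m
</frame>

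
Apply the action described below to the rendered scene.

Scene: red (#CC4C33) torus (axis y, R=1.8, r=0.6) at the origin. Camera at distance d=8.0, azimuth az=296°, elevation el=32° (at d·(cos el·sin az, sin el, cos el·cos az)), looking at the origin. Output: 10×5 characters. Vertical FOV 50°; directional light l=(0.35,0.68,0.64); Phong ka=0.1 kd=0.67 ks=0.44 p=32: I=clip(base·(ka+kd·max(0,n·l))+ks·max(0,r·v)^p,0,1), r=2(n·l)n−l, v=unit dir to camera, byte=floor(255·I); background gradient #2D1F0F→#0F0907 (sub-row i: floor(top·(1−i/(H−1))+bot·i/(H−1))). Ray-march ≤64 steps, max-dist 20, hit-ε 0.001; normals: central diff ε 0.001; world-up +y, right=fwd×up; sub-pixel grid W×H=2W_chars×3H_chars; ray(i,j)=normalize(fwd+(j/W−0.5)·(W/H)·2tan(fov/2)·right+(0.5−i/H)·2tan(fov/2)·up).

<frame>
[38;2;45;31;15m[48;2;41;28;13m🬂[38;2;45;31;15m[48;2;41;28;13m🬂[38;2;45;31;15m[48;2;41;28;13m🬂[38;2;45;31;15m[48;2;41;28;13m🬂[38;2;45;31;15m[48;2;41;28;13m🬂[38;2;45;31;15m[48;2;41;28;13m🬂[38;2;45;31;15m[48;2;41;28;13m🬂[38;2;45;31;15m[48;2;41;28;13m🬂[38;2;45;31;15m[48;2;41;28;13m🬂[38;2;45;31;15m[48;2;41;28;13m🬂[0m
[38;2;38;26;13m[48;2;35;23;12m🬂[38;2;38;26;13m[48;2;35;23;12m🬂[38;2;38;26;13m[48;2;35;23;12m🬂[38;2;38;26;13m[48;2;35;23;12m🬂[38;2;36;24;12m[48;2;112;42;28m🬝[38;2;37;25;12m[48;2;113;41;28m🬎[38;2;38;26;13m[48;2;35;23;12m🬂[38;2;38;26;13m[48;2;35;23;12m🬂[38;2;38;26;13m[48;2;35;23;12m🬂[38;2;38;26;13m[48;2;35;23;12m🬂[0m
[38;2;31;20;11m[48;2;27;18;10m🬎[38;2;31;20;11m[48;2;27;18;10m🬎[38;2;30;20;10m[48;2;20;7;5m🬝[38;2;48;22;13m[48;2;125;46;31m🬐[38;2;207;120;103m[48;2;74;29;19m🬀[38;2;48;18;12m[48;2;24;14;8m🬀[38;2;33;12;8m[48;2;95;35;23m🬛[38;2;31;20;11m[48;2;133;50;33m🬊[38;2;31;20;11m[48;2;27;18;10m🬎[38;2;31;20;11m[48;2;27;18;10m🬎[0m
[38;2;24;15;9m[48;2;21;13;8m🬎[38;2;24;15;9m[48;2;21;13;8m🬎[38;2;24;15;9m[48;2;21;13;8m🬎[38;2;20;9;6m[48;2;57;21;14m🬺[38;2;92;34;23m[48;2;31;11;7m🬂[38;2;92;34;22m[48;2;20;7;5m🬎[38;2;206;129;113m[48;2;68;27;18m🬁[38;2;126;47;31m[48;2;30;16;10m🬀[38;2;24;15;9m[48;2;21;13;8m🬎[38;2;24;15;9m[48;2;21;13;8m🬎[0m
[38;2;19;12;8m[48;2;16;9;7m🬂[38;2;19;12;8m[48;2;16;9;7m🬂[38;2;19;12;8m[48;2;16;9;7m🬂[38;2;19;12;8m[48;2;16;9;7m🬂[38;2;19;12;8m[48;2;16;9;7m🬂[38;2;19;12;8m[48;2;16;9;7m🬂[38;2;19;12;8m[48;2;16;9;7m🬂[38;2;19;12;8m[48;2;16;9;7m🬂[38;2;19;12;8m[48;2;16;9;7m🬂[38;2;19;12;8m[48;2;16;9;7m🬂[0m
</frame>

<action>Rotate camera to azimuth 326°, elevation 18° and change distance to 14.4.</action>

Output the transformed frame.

<frame>
[38;2;45;31;15m[48;2;41;28;13m🬂[38;2;45;31;15m[48;2;41;28;13m🬂[38;2;45;31;15m[48;2;41;28;13m🬂[38;2;45;31;15m[48;2;41;28;13m🬂[38;2;45;31;15m[48;2;41;28;13m🬂[38;2;45;31;15m[48;2;41;28;13m🬂[38;2;45;31;15m[48;2;41;28;13m🬂[38;2;45;31;15m[48;2;41;28;13m🬂[38;2;45;31;15m[48;2;41;28;13m🬂[38;2;45;31;15m[48;2;41;28;13m🬂[0m
[38;2;38;26;13m[48;2;35;23;12m🬂[38;2;38;26;13m[48;2;35;23;12m🬂[38;2;38;26;13m[48;2;35;23;12m🬂[38;2;38;26;13m[48;2;35;23;12m🬂[38;2;38;26;13m[48;2;35;23;12m🬂[38;2;38;26;13m[48;2;35;23;12m🬂[38;2;38;26;13m[48;2;35;23;12m🬂[38;2;38;26;13m[48;2;35;23;12m🬂[38;2;38;26;13m[48;2;35;23;12m🬂[38;2;38;26;13m[48;2;35;23;12m🬂[0m
[38;2;31;20;11m[48;2;27;18;10m🬎[38;2;31;20;11m[48;2;27;18;10m🬎[38;2;31;20;11m[48;2;27;18;10m🬎[38;2;31;20;11m[48;2;27;18;10m🬎[38;2;130;48;32m[48;2;41;20;11m🬋[38;2;41;20;11m[48;2;142;66;51m🬎[38;2;122;45;30m[48;2;30;20;10m🬓[38;2;31;20;11m[48;2;27;18;10m🬎[38;2;31;20;11m[48;2;27;18;10m🬎[38;2;31;20;11m[48;2;27;18;10m🬎[0m
[38;2;24;15;9m[48;2;21;13;8m🬎[38;2;24;15;9m[48;2;21;13;8m🬎[38;2;24;15;9m[48;2;21;13;8m🬎[38;2;24;15;9m[48;2;21;13;8m🬎[38;2;24;15;9m[48;2;21;13;8m🬎[38;2;24;15;9m[48;2;21;13;8m🬎[38;2;24;15;9m[48;2;21;13;8m🬎[38;2;24;15;9m[48;2;21;13;8m🬎[38;2;24;15;9m[48;2;21;13;8m🬎[38;2;24;15;9m[48;2;21;13;8m🬎[0m
[38;2;19;12;8m[48;2;16;9;7m🬂[38;2;19;12;8m[48;2;16;9;7m🬂[38;2;19;12;8m[48;2;16;9;7m🬂[38;2;19;12;8m[48;2;16;9;7m🬂[38;2;19;12;8m[48;2;16;9;7m🬂[38;2;19;12;8m[48;2;16;9;7m🬂[38;2;19;12;8m[48;2;16;9;7m🬂[38;2;19;12;8m[48;2;16;9;7m🬂[38;2;19;12;8m[48;2;16;9;7m🬂[38;2;19;12;8m[48;2;16;9;7m🬂[0m
</frame>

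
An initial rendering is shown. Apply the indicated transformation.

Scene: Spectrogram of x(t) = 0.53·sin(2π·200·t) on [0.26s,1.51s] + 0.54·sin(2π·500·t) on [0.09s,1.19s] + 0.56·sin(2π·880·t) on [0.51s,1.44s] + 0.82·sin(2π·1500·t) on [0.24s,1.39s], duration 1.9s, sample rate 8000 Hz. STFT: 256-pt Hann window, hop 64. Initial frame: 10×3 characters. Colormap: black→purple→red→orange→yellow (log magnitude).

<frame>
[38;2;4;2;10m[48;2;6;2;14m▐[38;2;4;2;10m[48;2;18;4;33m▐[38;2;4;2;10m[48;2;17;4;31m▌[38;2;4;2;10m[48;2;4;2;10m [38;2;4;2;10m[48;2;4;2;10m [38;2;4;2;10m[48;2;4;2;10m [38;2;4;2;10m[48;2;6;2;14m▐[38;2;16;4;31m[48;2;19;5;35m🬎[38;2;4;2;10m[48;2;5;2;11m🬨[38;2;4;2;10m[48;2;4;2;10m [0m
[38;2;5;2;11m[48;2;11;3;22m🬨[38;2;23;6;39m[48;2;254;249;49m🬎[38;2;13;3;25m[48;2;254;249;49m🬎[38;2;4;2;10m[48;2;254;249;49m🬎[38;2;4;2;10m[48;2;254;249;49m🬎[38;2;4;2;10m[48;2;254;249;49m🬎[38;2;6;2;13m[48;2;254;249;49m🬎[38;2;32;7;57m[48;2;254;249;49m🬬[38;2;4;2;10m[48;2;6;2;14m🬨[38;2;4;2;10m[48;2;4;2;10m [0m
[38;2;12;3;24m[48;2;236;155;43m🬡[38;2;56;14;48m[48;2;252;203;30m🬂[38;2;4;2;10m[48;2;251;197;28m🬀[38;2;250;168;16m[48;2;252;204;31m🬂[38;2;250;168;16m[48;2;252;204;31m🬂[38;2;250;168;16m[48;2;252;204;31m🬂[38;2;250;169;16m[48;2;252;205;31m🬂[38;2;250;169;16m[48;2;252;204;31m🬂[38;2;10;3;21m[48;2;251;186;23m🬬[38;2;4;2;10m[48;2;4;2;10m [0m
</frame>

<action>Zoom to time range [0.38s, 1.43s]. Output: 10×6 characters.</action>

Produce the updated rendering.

<frame>
[38;2;4;2;10m[48;2;4;2;10m [38;2;4;2;10m[48;2;16;4;30m▐[38;2;4;2;10m[48;2;4;2;10m [38;2;4;2;10m[48;2;4;2;10m [38;2;4;2;10m[48;2;4;2;10m [38;2;4;2;10m[48;2;4;2;10m [38;2;4;2;10m[48;2;4;2;10m [38;2;4;2;10m[48;2;6;2;14m▌[38;2;4;2;10m[48;2;4;2;10m [38;2;4;2;10m[48;2;15;4;29m▌[0m
[38;2;4;2;10m[48;2;4;2;10m [38;2;4;2;10m[48;2;17;4;32m▐[38;2;4;2;10m[48;2;4;2;10m [38;2;4;2;10m[48;2;4;2;10m [38;2;4;2;10m[48;2;4;2;10m [38;2;4;2;10m[48;2;4;2;10m [38;2;4;2;10m[48;2;4;2;10m [38;2;4;2;10m[48;2;6;2;14m▌[38;2;4;2;10m[48;2;4;2;10m [38;2;4;2;10m[48;2;18;4;34m▌[0m
[38;2;4;2;10m[48;2;4;2;10m [38;2;4;2;10m[48;2;20;5;37m▐[38;2;4;2;10m[48;2;4;2;10m [38;2;4;2;10m[48;2;4;2;10m [38;2;4;2;10m[48;2;4;2;10m [38;2;4;2;10m[48;2;4;2;10m [38;2;4;2;10m[48;2;4;2;10m [38;2;4;2;10m[48;2;7;2;16m▌[38;2;4;2;10m[48;2;4;2;10m [38;2;4;2;10m[48;2;28;6;51m▌[0m
[38;2;5;2;12m[48;2;254;249;49m🬎[38;2;15;4;30m[48;2;254;249;49m🬎[38;2;5;2;12m[48;2;254;249;49m🬎[38;2;5;2;12m[48;2;254;249;49m🬎[38;2;5;2;12m[48;2;254;249;49m🬎[38;2;5;2;12m[48;2;254;249;49m🬎[38;2;5;2;12m[48;2;254;249;49m🬎[38;2;8;2;17m[48;2;254;249;49m🬎[38;2;5;2;12m[48;2;254;249;49m🬎[38;2;21;5;38m[48;2;243;198;48m🬆[0m
[38;2;4;2;10m[48;2;4;2;10m [38;2;26;6;48m[48;2;251;189;25m🬂[38;2;4;2;11m[48;2;251;189;25m🬂[38;2;4;2;11m[48;2;251;189;25m🬂[38;2;4;2;11m[48;2;251;189;25m🬂[38;2;4;2;11m[48;2;251;189;25m🬂[38;2;4;2;11m[48;2;251;189;25m🬂[38;2;10;3;22m[48;2;251;190;25m🬂[38;2;4;2;11m[48;2;251;189;25m🬂[38;2;52;13;48m[48;2;251;189;25m🬂[0m
[38;2;252;203;30m[48;2;149;38;83m🬰[38;2;252;204;31m[48;2;151;38;83m🬰[38;2;252;203;30m[48;2;149;38;83m🬰[38;2;252;203;30m[48;2;149;38;83m🬰[38;2;252;203;30m[48;2;149;38;83m🬰[38;2;252;203;30m[48;2;149;38;83m🬰[38;2;252;203;30m[48;2;149;38;83m🬰[38;2;252;203;30m[48;2;177;51;77m🬰[38;2;77;20;48m[48;2;252;198;28m🬎[38;2;86;22;57m[48;2;252;198;28m🬎[0m
</frame>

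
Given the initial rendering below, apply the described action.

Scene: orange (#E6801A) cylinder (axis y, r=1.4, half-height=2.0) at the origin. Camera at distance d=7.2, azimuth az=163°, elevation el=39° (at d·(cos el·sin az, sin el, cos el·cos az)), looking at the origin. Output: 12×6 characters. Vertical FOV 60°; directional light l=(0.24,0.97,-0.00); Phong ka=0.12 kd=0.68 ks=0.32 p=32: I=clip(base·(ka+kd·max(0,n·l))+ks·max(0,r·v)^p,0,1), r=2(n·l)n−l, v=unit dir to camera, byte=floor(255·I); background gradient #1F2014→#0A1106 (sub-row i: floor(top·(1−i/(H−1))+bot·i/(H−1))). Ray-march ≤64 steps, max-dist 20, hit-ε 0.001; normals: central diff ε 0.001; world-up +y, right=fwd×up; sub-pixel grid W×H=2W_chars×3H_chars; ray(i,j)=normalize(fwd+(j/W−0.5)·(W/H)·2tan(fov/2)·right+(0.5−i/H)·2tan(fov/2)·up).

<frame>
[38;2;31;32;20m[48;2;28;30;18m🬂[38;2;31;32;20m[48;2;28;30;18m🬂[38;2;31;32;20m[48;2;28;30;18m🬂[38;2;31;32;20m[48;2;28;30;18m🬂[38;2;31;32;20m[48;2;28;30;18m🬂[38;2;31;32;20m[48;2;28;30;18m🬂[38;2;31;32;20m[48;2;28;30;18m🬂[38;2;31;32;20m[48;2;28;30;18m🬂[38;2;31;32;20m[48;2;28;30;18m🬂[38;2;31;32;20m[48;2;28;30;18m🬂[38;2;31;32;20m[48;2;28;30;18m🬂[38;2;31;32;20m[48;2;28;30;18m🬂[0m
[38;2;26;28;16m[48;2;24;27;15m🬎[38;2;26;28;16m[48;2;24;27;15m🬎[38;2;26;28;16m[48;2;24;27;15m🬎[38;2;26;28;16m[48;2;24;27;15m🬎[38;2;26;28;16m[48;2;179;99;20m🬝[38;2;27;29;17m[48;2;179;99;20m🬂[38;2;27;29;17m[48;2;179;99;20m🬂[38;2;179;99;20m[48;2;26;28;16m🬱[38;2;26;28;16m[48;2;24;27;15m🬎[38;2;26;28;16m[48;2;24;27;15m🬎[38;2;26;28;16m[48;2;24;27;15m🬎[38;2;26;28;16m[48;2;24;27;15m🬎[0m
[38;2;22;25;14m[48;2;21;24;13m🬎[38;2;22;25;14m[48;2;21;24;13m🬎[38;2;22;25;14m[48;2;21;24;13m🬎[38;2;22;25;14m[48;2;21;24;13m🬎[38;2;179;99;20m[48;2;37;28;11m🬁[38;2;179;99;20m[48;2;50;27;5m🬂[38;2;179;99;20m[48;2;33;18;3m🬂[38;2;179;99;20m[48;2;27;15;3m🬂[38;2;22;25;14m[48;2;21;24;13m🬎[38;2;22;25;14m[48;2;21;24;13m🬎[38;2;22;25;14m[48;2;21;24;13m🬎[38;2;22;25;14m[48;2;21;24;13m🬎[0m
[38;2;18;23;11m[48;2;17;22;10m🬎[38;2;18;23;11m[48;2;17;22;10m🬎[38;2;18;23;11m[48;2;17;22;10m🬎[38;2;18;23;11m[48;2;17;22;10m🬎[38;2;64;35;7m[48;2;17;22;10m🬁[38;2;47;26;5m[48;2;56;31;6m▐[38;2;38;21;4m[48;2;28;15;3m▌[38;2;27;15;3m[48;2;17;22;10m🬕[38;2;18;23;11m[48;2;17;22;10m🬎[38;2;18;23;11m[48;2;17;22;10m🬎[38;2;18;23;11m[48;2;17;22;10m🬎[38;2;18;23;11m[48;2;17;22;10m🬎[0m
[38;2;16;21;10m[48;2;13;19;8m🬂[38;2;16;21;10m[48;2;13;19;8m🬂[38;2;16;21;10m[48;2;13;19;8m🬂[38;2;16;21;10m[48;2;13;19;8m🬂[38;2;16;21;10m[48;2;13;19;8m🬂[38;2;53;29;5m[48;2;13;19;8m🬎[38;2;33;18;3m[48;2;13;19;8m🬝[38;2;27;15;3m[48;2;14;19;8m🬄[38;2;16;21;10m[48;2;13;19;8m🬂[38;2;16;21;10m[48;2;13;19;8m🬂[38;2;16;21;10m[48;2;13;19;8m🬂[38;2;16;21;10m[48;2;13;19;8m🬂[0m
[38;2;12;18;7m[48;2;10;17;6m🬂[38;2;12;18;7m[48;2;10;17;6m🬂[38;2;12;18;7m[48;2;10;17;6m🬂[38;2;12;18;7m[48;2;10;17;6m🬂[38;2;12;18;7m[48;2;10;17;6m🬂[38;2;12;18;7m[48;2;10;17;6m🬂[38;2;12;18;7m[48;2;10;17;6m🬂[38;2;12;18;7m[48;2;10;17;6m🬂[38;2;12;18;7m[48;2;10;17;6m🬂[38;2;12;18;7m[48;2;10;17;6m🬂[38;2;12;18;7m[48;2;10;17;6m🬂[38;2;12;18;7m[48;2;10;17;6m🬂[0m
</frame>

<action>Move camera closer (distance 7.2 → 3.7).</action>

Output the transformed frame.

<frame>
[38;2;31;32;20m[48;2;28;30;18m🬂[38;2;179;99;20m[48;2;42;32;14m🬁[38;2;179;99;20m[48;2;56;30;6m🬂[38;2;179;99;20m[48;2;51;28;5m🬊[38;2;179;99;20m[48;2;46;25;5m🬎[38;2;179;99;20m[48;2;41;22;4m🬎[38;2;179;99;20m[48;2;37;20;4m🬎[38;2;179;99;20m[48;2;32;17;3m🬎[38;2;179;99;20m[48;2;27;15;3m🬎[38;2;179;99;20m[48;2;27;15;3m🬂[38;2;179;99;20m[48;2;27;15;3m🬂[38;2;31;32;20m[48;2;28;30;18m🬂[0m
[38;2;26;28;16m[48;2;24;27;15m🬎[38;2;26;28;16m[48;2;24;27;15m🬎[38;2;56;31;6m[48;2;60;33;6m▐[38;2;50;28;5m[48;2;53;29;6m▐[38;2;45;25;5m[48;2;48;26;5m▐[38;2;43;24;4m[48;2;40;22;4m▌[38;2;38;21;4m[48;2;35;20;4m▌[38;2;33;18;3m[48;2;30;16;3m▌[38;2;28;15;3m[48;2;27;15;3m🬀[38;2;27;15;3m[48;2;27;15;3m [38;2;27;15;3m[48;2;25;28;16m▌[38;2;26;28;16m[48;2;24;27;15m🬎[0m
[38;2;22;25;14m[48;2;21;24;13m🬎[38;2;22;25;14m[48;2;21;24;13m🬎[38;2;22;25;14m[48;2;60;33;6m▌[38;2;52;29;5m[48;2;56;30;6m▐[38;2;46;25;5m[48;2;49;27;5m▐[38;2;41;22;4m[48;2;43;24;4m▐[38;2;38;21;4m[48;2;35;19;4m▌[38;2;32;18;3m[48;2;29;16;3m▌[38;2;27;15;3m[48;2;27;15;3m [38;2;27;15;3m[48;2;27;15;3m [38;2;22;25;14m[48;2;21;24;13m🬎[38;2;22;25;14m[48;2;21;24;13m🬎[0m
[38;2;18;23;11m[48;2;17;22;10m🬎[38;2;18;23;11m[48;2;17;22;10m🬎[38;2;18;23;11m[48;2;17;22;10m🬎[38;2;55;31;6m[48;2;61;34;6m🬨[38;2;47;26;5m[48;2;51;28;5m▐[38;2;41;23;4m[48;2;44;24;5m▐[38;2;38;21;4m[48;2;35;19;3m▌[38;2;31;17;3m[48;2;27;15;3m▌[38;2;27;15;3m[48;2;27;15;3m [38;2;27;15;3m[48;2;18;23;11m▌[38;2;18;23;11m[48;2;17;22;10m🬎[38;2;18;23;11m[48;2;17;22;10m🬎[0m
[38;2;16;21;10m[48;2;13;19;8m🬂[38;2;16;21;10m[48;2;13;19;8m🬂[38;2;16;21;10m[48;2;13;19;8m🬂[38;2;59;32;6m[48;2;14;19;8m🬉[38;2;50;27;5m[48;2;54;30;6m▐[38;2;42;23;4m[48;2;45;25;5m▐[38;2;38;21;4m[48;2;34;19;3m▌[38;2;29;16;3m[48;2;27;15;3m▌[38;2;27;15;3m[48;2;13;19;8m🬝[38;2;16;21;10m[48;2;13;19;8m🬂[38;2;16;21;10m[48;2;13;19;8m🬂[38;2;16;21;10m[48;2;13;19;8m🬂[0m
[38;2;12;18;7m[48;2;10;17;6m🬂[38;2;12;18;7m[48;2;10;17;6m🬂[38;2;12;18;7m[48;2;10;17;6m🬂[38;2;12;18;7m[48;2;10;17;6m🬂[38;2;55;30;5m[48;2;10;17;6m🬬[38;2;43;23;4m[48;2;48;26;5m▐[38;2;38;21;4m[48;2;33;18;3m▌[38;2;28;16;3m[48;2;27;15;3m🬀[38;2;27;15;3m[48;2;10;17;6m🬄[38;2;12;18;7m[48;2;10;17;6m🬂[38;2;12;18;7m[48;2;10;17;6m🬂[38;2;12;18;7m[48;2;10;17;6m🬂[0m
</frame>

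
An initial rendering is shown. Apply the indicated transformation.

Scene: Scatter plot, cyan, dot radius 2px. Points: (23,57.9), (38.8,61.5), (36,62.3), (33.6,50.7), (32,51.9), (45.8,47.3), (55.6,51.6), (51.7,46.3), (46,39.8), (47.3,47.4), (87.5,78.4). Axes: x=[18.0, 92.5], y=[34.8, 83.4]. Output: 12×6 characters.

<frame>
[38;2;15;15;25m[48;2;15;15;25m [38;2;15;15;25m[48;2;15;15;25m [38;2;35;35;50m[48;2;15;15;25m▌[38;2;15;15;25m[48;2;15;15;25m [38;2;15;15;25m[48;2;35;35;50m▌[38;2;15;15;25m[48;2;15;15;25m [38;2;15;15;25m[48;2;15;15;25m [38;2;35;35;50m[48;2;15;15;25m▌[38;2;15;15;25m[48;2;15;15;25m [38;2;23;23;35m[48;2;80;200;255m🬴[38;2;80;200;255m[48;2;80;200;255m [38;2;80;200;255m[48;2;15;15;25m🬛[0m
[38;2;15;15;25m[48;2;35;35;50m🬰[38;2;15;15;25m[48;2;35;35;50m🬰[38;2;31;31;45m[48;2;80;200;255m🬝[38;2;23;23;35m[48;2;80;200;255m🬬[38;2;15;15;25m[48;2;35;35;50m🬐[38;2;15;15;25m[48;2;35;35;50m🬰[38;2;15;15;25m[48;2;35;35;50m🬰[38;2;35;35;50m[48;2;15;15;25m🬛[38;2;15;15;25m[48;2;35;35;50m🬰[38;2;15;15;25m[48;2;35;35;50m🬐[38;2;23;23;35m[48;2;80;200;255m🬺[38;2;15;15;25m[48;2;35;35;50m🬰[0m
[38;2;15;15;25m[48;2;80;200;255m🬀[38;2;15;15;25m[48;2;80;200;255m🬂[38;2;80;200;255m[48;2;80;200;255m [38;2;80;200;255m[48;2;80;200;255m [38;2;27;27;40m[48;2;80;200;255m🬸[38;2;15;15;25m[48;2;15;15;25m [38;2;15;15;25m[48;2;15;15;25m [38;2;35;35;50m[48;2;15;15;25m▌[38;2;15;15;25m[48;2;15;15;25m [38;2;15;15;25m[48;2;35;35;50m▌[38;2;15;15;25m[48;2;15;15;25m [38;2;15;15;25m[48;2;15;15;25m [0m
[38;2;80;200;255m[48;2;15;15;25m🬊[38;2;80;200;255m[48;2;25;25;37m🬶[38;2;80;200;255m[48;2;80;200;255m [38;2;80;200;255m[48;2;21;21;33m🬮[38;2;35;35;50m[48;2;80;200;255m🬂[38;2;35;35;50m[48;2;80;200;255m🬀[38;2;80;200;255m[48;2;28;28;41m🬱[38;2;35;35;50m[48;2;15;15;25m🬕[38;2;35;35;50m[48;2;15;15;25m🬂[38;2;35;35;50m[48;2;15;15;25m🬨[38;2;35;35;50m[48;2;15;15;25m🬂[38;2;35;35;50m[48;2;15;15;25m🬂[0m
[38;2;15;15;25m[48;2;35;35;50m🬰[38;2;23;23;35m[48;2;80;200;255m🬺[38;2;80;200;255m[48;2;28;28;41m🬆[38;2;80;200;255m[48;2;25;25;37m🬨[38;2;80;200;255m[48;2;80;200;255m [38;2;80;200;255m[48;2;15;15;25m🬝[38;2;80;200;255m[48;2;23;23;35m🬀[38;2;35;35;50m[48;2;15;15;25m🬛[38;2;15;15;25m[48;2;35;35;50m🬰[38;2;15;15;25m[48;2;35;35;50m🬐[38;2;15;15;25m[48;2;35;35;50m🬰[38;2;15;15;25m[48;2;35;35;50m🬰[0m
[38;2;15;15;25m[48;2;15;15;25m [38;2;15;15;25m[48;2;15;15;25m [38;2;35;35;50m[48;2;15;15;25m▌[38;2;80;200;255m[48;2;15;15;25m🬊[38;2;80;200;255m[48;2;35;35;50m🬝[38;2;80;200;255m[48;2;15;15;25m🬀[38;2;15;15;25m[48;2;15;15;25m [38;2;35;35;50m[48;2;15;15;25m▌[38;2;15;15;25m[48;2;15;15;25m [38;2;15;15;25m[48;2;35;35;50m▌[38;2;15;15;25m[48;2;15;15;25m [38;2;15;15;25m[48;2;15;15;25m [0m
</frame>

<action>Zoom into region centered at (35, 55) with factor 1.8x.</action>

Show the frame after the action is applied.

<frame>
[38;2;15;15;25m[48;2;15;15;25m [38;2;15;15;25m[48;2;15;15;25m [38;2;35;35;50m[48;2;15;15;25m▌[38;2;15;15;25m[48;2;15;15;25m [38;2;15;15;25m[48;2;35;35;50m▌[38;2;15;15;25m[48;2;80;200;255m🬝[38;2;15;15;25m[48;2;80;200;255m🬊[38;2;35;35;50m[48;2;15;15;25m▌[38;2;15;15;25m[48;2;15;15;25m [38;2;15;15;25m[48;2;35;35;50m▌[38;2;15;15;25m[48;2;15;15;25m [38;2;15;15;25m[48;2;15;15;25m [0m
[38;2;15;15;25m[48;2;35;35;50m🬰[38;2;23;23;35m[48;2;80;200;255m🬝[38;2;28;28;41m[48;2;80;200;255m🬊[38;2;15;15;25m[48;2;35;35;50m🬰[38;2;15;15;25m[48;2;35;35;50m🬐[38;2;80;200;255m[48;2;21;21;33m🬊[38;2;80;200;255m[48;2;80;200;255m [38;2;80;200;255m[48;2;15;15;25m🬛[38;2;15;15;25m[48;2;35;35;50m🬰[38;2;15;15;25m[48;2;35;35;50m🬐[38;2;15;15;25m[48;2;35;35;50m🬰[38;2;15;15;25m[48;2;35;35;50m🬰[0m
[38;2;15;15;25m[48;2;15;15;25m [38;2;80;200;255m[48;2;15;15;25m🬊[38;2;80;200;255m[48;2;15;15;25m🬝[38;2;80;200;255m[48;2;15;15;25m🬀[38;2;23;23;35m[48;2;80;200;255m🬝[38;2;15;15;25m[48;2;15;15;25m [38;2;15;15;25m[48;2;80;200;255m🬺[38;2;35;35;50m[48;2;15;15;25m▌[38;2;15;15;25m[48;2;15;15;25m [38;2;15;15;25m[48;2;35;35;50m▌[38;2;15;15;25m[48;2;15;15;25m [38;2;15;15;25m[48;2;80;200;255m🬬[0m
[38;2;35;35;50m[48;2;15;15;25m🬂[38;2;35;35;50m[48;2;15;15;25m🬂[38;2;35;35;50m[48;2;15;15;25m🬕[38;2;23;23;35m[48;2;80;200;255m🬴[38;2;80;200;255m[48;2;80;200;255m [38;2;80;200;255m[48;2;35;35;50m🬺[38;2;23;23;35m[48;2;80;200;255m🬬[38;2;35;35;50m[48;2;15;15;25m🬕[38;2;23;23;35m[48;2;80;200;255m🬝[38;2;31;31;45m[48;2;80;200;255m🬬[38;2;35;35;50m[48;2;80;200;255m🬀[38;2;80;200;255m[48;2;80;200;255m [0m
[38;2;15;15;25m[48;2;35;35;50m🬰[38;2;15;15;25m[48;2;35;35;50m🬰[38;2;35;35;50m[48;2;15;15;25m🬛[38;2;15;15;25m[48;2;35;35;50m🬰[38;2;27;27;40m[48;2;80;200;255m🬺[38;2;80;200;255m[48;2;21;21;33m🬆[38;2;15;15;25m[48;2;35;35;50m🬰[38;2;27;27;40m[48;2;80;200;255m🬴[38;2;80;200;255m[48;2;80;200;255m [38;2;80;200;255m[48;2;80;200;255m [38;2;80;200;255m[48;2;80;200;255m [38;2;80;200;255m[48;2;20;20;31m🬄[0m
[38;2;15;15;25m[48;2;15;15;25m [38;2;15;15;25m[48;2;15;15;25m [38;2;35;35;50m[48;2;15;15;25m▌[38;2;15;15;25m[48;2;15;15;25m [38;2;15;15;25m[48;2;35;35;50m▌[38;2;15;15;25m[48;2;15;15;25m [38;2;15;15;25m[48;2;15;15;25m [38;2;35;35;50m[48;2;15;15;25m▌[38;2;15;15;25m[48;2;80;200;255m🬺[38;2;80;200;255m[48;2;27;27;40m🬀[38;2;80;200;255m[48;2;15;15;25m🬀[38;2;15;15;25m[48;2;15;15;25m [0m
</frame>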